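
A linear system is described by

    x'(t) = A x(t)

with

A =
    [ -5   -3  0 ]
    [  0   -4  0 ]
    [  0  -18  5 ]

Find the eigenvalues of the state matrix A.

-5, -4, 5

det(sI - A) = s^3 - (tr A)s^2 + (M11 + M22 + M33)s - det A, where Mii is the 2×2 principal minor of A obtained by deleting row i and column i.
tr A = (-5) + (-4) + 5 = -4; M11 = (-4)·5 - 0·(-18) = -20 - 0 = -20; M22 = (-5)·5 - 0·0 = -25 - 0 = -25; M33 = (-5)·(-4) - (-3)·0 = 20 - 0 = 20; sum of minors = -25.
det A = (-5)·((-4)·5 - 0·(-18)) - (-3)·(0·5 - 0·0) + 0·(0·(-18) - (-4)·0) = (-5)·(-20) - (-3)·0 + 0·0 = 100.
So p(s) = det(sI - A) = s^3 + 4s^2 - 25s - 100.
Rational-root test: any integer root divides -100. Testing small divisors, s = -4 works: p(-4) = -64 + 64 + 100 + (-100) = 0, so (s + 4) is a factor.
Dividing, p(s) = (s + 4)(s^2 - 25).
Factor s^2 - 25: two numbers with sum 0 and product -25 are 5 and -5, so s^2 - 25 = (s - 5)(s + 5).
Hence p(s) = (s - 5) (s + 4) (s + 5), with roots -5, -4, 5.
At least one eigenvalue has non-negative real part, so the system is not asymptotically stable.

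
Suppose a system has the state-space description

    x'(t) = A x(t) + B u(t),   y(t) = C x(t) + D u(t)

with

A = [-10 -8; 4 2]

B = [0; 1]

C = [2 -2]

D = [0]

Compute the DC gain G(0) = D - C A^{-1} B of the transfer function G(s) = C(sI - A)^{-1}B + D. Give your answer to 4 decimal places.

-3.0000

G(0) = C(-A)^{-1}B + D = -C A^{-1} B + D.
det A = 12, so A^{-1} = (1/12)·adj(A) = [[1/6, 2/3], [-1/3, -5/6]]
A^{-1} B = [2/3, -5/6]^T
C A^{-1} B = 3
G(0) = D - C A^{-1} B = 0 - (3) = -3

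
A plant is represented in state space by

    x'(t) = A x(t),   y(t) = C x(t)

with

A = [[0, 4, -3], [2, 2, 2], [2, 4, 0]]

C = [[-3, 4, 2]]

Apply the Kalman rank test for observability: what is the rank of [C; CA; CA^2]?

CA = [[12, 4, 17]]
CA^2 = [[42, 124, -28]]
Observability matrix O = [C; CA; CA^2] = [[-3, 4, 2], [12, 4, 17], [42, 124, -28]]
det(O) = (-3)·(4·(-28) - 17·124) - 4·(12·(-28) - 17·42) + 2·(12·124 - 4·42) = (-3)·(-2220) - 4·(-1050) + 2·1320 = 13500 ≠ 0, so rank(O) = 3.
rank(O) = 3 = n, so the pair (A, C) is completely observable.

3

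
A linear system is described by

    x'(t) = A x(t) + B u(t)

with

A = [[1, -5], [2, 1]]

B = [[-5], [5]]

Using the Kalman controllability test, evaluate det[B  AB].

AB = [[-30], [-5]]
Controllability matrix C = [B  AB] = [[-5, -30], [5, -5]]
det(C) = (-5)·(-5) - (-30)·5 = 25 - (-150) = 175
Since det(C) ≠ 0, rank(C) = 2 and the system is completely controllable.

175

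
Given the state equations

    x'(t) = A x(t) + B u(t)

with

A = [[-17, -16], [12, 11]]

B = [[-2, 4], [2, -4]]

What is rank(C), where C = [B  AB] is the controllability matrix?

1

AB = [[2, -4], [-2, 4]]
Controllability matrix C = [B  AB] = [[-2, 4, 2, -4], [2, -4, -2, 4]]
Every column of C is a scalar multiple of column 1 = [-2, 2] (multipliers 1, -2, -1, 2), so the columns span a one-dimensional space.
C ≠ 0, hence rank(C) = 1.
rank(C) = 1 < n = 2, so the pair (A, B) is not completely controllable.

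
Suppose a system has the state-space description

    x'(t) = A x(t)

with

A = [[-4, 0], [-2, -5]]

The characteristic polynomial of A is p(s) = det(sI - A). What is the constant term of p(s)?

20

For a 2×2 matrix, det(sI - A) = s^2 - (tr A)s + det A.
tr A = -9, det A = 20.
So p(s) = s^2 + 9s + 20.
The constant term is 20.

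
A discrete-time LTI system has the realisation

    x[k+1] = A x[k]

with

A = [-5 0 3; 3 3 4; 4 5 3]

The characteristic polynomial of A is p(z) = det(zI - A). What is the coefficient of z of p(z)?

-53

Expand det(zI - A) for the 3×3 matrix.
p(z) = z^3 - z^2 - 53z - 64.
(Check: constant term = det(-A) = (-1)^3 det A = -64; coefficient of z^2 = -tr A = -1.)
The coefficient of z is -53.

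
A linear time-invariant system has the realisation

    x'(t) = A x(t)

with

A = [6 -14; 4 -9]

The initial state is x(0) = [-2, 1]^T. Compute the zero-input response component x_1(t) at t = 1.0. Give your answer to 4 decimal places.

-7.2470

det(sI - A) = s^2 - (tr A)s + det A, with tr A = 6 + (-9) = -3 and det A = 6·(-9) - (-14)·4 = -54 - (-56) = 2.
So p(s) = det(sI - A) = s^2 + 3s + 2.
Factor s^2 + 3s + 2: two numbers with sum -3 and product 2 are -1 and -2, so s^2 + 3s + 2 = (s + 1)(s + 2).
Hence p(s) = (s + 1) (s + 2), with roots -2, -1.
The eigenvalues -2, -1 are distinct and real, so A is diagonalisable and x(t) = e^{At} x(0) = V diag(e^{λ_i t}) V^{-1} x(0), where the columns of V are the eigenvectors.
λ = -2: A - (-2)I = [[8, -14], [4, -7]]. Row 1 gives 8·v1 + (-14)·v2 = 0, so take v_1 = [7, 4]^T.
λ = -1: A - (-1)I = [[7, -14], [4, -8]]. Row 1 gives 7·v1 + (-14)·v2 = 0, so take v_2 = [-2, -1]^T.
V = [v_1 v_2] = [[7, -2], [4, -1]] has det V = 1, so V^{-1} = adj(V)/det V = [[-1, 2], [-4, 7]].
Modal coordinates z(0) = V^{-1} x(0): (-1)·(-2) + 2·1 = 4; (-4)·(-2) + 7·1 = 15; so z(0) = [4, 15]^T.
x_1(t) = Σ_i (v_i)_1 · z_i(0) · e^{λ_i t} (row 1 of V times the modal terms).
x_1(1.0) = 7·4·e^{-2·1.0} + (-2)·15·e^{-1·1.0} = 28·0.135335 + (-30)·0.367879 = -7.2470.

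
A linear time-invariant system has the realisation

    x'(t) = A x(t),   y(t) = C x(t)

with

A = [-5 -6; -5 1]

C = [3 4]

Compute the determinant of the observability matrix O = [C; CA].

98

CA = [[-35, -14]]
Observability matrix O = [C; CA] = [[3, 4], [-35, -14]]
det(O) = 3·(-14) - 4·(-35) = -42 - (-140) = 98
Since det(O) ≠ 0, rank(O) = 2 and the system is completely observable.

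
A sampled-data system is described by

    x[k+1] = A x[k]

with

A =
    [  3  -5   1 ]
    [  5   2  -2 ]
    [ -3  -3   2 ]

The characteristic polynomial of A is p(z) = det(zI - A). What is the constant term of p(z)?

-5

Expand det(zI - A) for the 3×3 matrix.
p(z) = z^3 - 7z^2 + 38z - 5.
(Check: constant term = det(-A) = (-1)^3 det A = -5; coefficient of z^2 = -tr A = -7.)
The constant term is -5.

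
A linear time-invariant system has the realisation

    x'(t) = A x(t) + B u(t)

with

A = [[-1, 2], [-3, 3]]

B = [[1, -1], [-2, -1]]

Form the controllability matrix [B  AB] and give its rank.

2

AB = [[-5, -1], [-9, 0]]
Controllability matrix C = [B  AB] = [[1, -1, -5, -1], [-2, -1, -9, 0]]
Take the 2×2 submatrix of C formed by columns 1, 2: [[1, -1], [-2, -1]]. Its determinant is 1·(-1) - (-1)·(-2) = -1 - 2 = -3 ≠ 0.
So rank(C) ≥ 2; since C has 2 rows, rank(C) = 2.
rank(C) = 2 = n, so the pair (A, B) is completely controllable.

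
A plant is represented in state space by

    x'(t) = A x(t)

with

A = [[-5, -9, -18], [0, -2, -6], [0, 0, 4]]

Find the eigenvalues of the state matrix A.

det(sI - A) = s^3 - (tr A)s^2 + (M11 + M22 + M33)s - det A, where Mii is the 2×2 principal minor of A obtained by deleting row i and column i.
tr A = (-5) + (-2) + 4 = -3; M11 = (-2)·4 - (-6)·0 = -8 - 0 = -8; M22 = (-5)·4 - (-18)·0 = -20 - 0 = -20; M33 = (-5)·(-2) - (-9)·0 = 10 - 0 = 10; sum of minors = -18.
det A = (-5)·((-2)·4 - (-6)·0) - (-9)·(0·4 - (-6)·0) + (-18)·(0·0 - (-2)·0) = (-5)·(-8) - (-9)·0 + (-18)·0 = 40.
So p(s) = det(sI - A) = s^3 + 3s^2 - 18s - 40.
Rational-root test: any integer root divides -40. Testing small divisors, s = -2 works: p(-2) = -8 + 12 + 36 + (-40) = 0, so (s + 2) is a factor.
Dividing, p(s) = (s + 2)(s^2 + s - 20).
Factor s^2 + s - 20: two numbers with sum -1 and product -20 are 4 and -5, so s^2 + s - 20 = (s - 4)(s + 5).
Hence p(s) = (s - 4) (s + 2) (s + 5), with roots -5, -2, 4.
At least one eigenvalue has non-negative real part, so the system is not asymptotically stable.

-5, -2, 4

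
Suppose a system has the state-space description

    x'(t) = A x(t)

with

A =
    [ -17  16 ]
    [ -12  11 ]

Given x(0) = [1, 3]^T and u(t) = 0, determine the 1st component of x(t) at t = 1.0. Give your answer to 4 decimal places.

det(sI - A) = s^2 - (tr A)s + det A, with tr A = (-17) + 11 = -6 and det A = (-17)·11 - 16·(-12) = -187 - (-192) = 5.
So p(s) = det(sI - A) = s^2 + 6s + 5.
Factor s^2 + 6s + 5: two numbers with sum -6 and product 5 are -1 and -5, so s^2 + 6s + 5 = (s + 1)(s + 5).
Hence p(s) = (s + 1) (s + 5), with roots -5, -1.
The eigenvalues -5, -1 are distinct and real, so A is diagonalisable and x(t) = e^{At} x(0) = V diag(e^{λ_i t}) V^{-1} x(0), where the columns of V are the eigenvectors.
λ = -5: A - (-5)I = [[-12, 16], [-12, 16]]. Row 1 gives (-12)·v1 + 16·v2 = 0, so take v_1 = [-4, -3]^T.
λ = -1: A - (-1)I = [[-16, 16], [-12, 12]]. Row 1 gives (-16)·v1 + 16·v2 = 0, so take v_2 = [-1, -1]^T.
V = [v_1 v_2] = [[-4, -1], [-3, -1]] has det V = 1, so V^{-1} = adj(V)/det V = [[-1, 1], [3, -4]].
Modal coordinates z(0) = V^{-1} x(0): (-1)·1 + 1·3 = 2; 3·1 + (-4)·3 = -9; so z(0) = [2, -9]^T.
x_1(t) = Σ_i (v_i)_1 · z_i(0) · e^{λ_i t} (row 1 of V times the modal terms).
x_1(1.0) = (-4)·2·e^{-5·1.0} + (-1)·(-9)·e^{-1·1.0} = (-8)·0.006738 + 9·0.367879 = 3.2570.

3.2570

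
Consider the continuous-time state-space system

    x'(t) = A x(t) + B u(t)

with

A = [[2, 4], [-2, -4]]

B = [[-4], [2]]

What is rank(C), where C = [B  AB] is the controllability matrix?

AB = [[0], [0]]
Controllability matrix C = [B  AB] = [[-4, 0], [2, 0]]
Every column of C is a scalar multiple of column 1 = [-4, 2] (multipliers 1, 0), so the columns span a one-dimensional space.
C ≠ 0, hence rank(C) = 1.
rank(C) = 1 < n = 2, so the pair (A, B) is not completely controllable.

1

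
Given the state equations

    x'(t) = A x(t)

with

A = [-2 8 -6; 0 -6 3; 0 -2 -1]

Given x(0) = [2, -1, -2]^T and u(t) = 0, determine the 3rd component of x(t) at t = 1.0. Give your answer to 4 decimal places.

-0.1625

det(sI - A) = s^3 - (tr A)s^2 + (M11 + M22 + M33)s - det A, where Mii is the 2×2 principal minor of A obtained by deleting row i and column i.
tr A = (-2) + (-6) + (-1) = -9; M11 = (-6)·(-1) - 3·(-2) = 6 - (-6) = 12; M22 = (-2)·(-1) - (-6)·0 = 2 - 0 = 2; M33 = (-2)·(-6) - 8·0 = 12 - 0 = 12; sum of minors = 26.
det A = (-2)·((-6)·(-1) - 3·(-2)) - 8·(0·(-1) - 3·0) + (-6)·(0·(-2) - (-6)·0) = (-2)·12 - 8·0 + (-6)·0 = -24.
So p(s) = det(sI - A) = s^3 + 9s^2 + 26s + 24.
Rational-root test: any integer root divides 24. Testing small divisors, s = -2 works: p(-2) = -8 + 36 + (-52) + 24 = 0, so (s + 2) is a factor.
Dividing, p(s) = (s + 2)(s^2 + 7s + 12).
Factor s^2 + 7s + 12: two numbers with sum -7 and product 12 are -3 and -4, so s^2 + 7s + 12 = (s + 3)(s + 4).
Hence p(s) = (s + 2) (s + 3) (s + 4), with roots -4, -3, -2.
The eigenvalues -4, -3, -2 are distinct and real, so A is diagonalisable and x(t) = e^{At} x(0) = V diag(e^{λ_i t}) V^{-1} x(0), where the columns of V are the eigenvectors.
λ = -4: A - (-4)I = [[2, 8, -6], [0, -2, 3], [0, -2, 3]]. v must be orthogonal to every row; (row 1) × (row 2) = [12, -6, -4], so take v_1 = [-6, 3, 2]^T.
λ = -3: A - (-3)I = [[1, 8, -6], [0, -3, 3], [0, -2, 2]]. v must be orthogonal to every row; (row 1) × (row 2) = [6, -3, -3], so take v_2 = [-2, 1, 1]^T.
λ = -2: A - (-2)I = [[0, 8, -6], [0, -4, 3], [0, -2, 1]]. v must be orthogonal to every row; (row 1) × (row 3) = [-4, 0, 0], so take v_3 = [-1, 0, 0]^T.
V = [v_1 v_2 v_3] = [[-6, -2, -1], [3, 1, 0], [2, 1, 0]] has det V = -1, so V^{-1} = adj(V)/det V = [[0, 1, -1], [0, -2, 3], [-1, -2, 0]].
Modal coordinates z(0) = V^{-1} x(0): 0·2 + 1·(-1) + (-1)·(-2) = 1; 0·2 + (-2)·(-1) + 3·(-2) = -4; (-1)·2 + (-2)·(-1) + 0·(-2) = 0; so z(0) = [1, -4, 0]^T.
x_3(t) = Σ_i (v_i)_3 · z_i(0) · e^{λ_i t} (row 3 of V times the modal terms).
x_3(1.0) = 2·1·e^{-4·1.0} + 1·(-4)·e^{-3·1.0} + 0·0·e^{-2·1.0} = 2·0.018316 + (-4)·0.049787 + 0·0.135335 = -0.1625.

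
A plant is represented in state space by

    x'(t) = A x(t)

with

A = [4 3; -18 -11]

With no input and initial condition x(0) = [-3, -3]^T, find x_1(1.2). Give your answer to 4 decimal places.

det(sI - A) = s^2 - (tr A)s + det A, with tr A = 4 + (-11) = -7 and det A = 4·(-11) - 3·(-18) = -44 - (-54) = 10.
So p(s) = det(sI - A) = s^2 + 7s + 10.
Factor s^2 + 7s + 10: two numbers with sum -7 and product 10 are -2 and -5, so s^2 + 7s + 10 = (s + 2)(s + 5).
Hence p(s) = (s + 2) (s + 5), with roots -5, -2.
The eigenvalues -5, -2 are distinct and real, so A is diagonalisable and x(t) = e^{At} x(0) = V diag(e^{λ_i t}) V^{-1} x(0), where the columns of V are the eigenvectors.
λ = -5: A - (-5)I = [[9, 3], [-18, -6]]. Row 1 gives 9·v1 + 3·v2 = 0, so take v_1 = [1, -3]^T.
λ = -2: A - (-2)I = [[6, 3], [-18, -9]]. Row 1 gives 6·v1 + 3·v2 = 0, so take v_2 = [-1, 2]^T.
V = [v_1 v_2] = [[1, -1], [-3, 2]] has det V = -1, so V^{-1} = adj(V)/det V = [[-2, -1], [-3, -1]].
Modal coordinates z(0) = V^{-1} x(0): (-2)·(-3) + (-1)·(-3) = 9; (-3)·(-3) + (-1)·(-3) = 12; so z(0) = [9, 12]^T.
x_1(t) = Σ_i (v_i)_1 · z_i(0) · e^{λ_i t} (row 1 of V times the modal terms).
x_1(1.2) = 1·9·e^{-5·1.2} + (-1)·12·e^{-2·1.2} = 9·0.002479 + (-12)·0.090718 = -1.0663.

-1.0663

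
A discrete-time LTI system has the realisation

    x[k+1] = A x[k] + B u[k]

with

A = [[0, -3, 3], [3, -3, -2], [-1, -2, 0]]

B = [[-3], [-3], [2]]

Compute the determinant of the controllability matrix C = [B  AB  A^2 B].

AB = [[15], [-4], [9]]
A^2B = [[39], [39], [-7]]
Controllability matrix C = [B  AB  A^2B] = [[-3, 15, 39], [-3, -4, 39], [2, 9, -7]]
Expanding along the first row, det(C) = (-3)·((-4)·(-7) - 39·9) - 15·((-3)·(-7) - 39·2) + 39·((-3)·9 - (-4)·2) = (-3)·(-323) - 15·(-57) + 39·(-19) = 1083
Since det(C) ≠ 0, rank(C) = 3 and the system is completely controllable.

1083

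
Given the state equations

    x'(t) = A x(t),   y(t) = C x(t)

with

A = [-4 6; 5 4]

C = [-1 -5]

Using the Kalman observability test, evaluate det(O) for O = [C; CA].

CA = [[-21, -26]]
Observability matrix O = [C; CA] = [[-1, -5], [-21, -26]]
det(O) = (-1)·(-26) - (-5)·(-21) = 26 - 105 = -79
Since det(O) ≠ 0, rank(O) = 2 and the system is completely observable.

-79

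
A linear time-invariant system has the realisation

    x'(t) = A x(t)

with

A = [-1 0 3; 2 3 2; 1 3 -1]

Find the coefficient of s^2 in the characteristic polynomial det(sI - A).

Expand det(sI - A) for the 3×3 matrix.
p(s) = s^3 - s^2 - 14s - 18.
(Check: constant term = det(-A) = (-1)^3 det A = -18; coefficient of s^2 = -tr A = -1.)
The coefficient of s^2 is -1.

-1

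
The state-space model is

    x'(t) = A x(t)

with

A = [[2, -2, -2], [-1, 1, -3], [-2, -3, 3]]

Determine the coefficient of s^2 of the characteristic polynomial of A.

Expand det(sI - A) for the 3×3 matrix.
p(s) = s^3 - 6s^2 - 4s + 40.
(Check: constant term = det(-A) = (-1)^3 det A = 40; coefficient of s^2 = -tr A = -6.)
The coefficient of s^2 is -6.

-6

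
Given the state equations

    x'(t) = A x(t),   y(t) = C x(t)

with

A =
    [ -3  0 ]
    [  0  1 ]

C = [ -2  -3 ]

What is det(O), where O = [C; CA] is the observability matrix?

CA = [[6, -3]]
Observability matrix O = [C; CA] = [[-2, -3], [6, -3]]
det(O) = (-2)·(-3) - (-3)·6 = 6 - (-18) = 24
Since det(O) ≠ 0, rank(O) = 2 and the system is completely observable.

24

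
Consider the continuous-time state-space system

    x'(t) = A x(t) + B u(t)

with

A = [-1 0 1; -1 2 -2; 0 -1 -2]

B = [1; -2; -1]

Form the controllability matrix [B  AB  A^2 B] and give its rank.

AB = [[-2], [-3], [4]]
A^2B = [[6], [-12], [-5]]
Controllability matrix C = [B  AB  A^2B] = [[1, -2, 6], [-2, -3, -12], [-1, 4, -5]]
det(C) = 1·((-3)·(-5) - (-12)·4) - (-2)·((-2)·(-5) - (-12)·(-1)) + 6·((-2)·4 - (-3)·(-1)) = 1·63 - (-2)·(-2) + 6·(-11) = -7 ≠ 0, so rank(C) = 3.
rank(C) = 3 = n, so the pair (A, B) is completely controllable.

3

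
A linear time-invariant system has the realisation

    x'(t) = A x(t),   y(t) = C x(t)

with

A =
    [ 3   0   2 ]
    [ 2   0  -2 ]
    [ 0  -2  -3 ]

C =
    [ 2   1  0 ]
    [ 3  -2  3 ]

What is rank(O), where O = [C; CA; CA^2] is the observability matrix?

3

CA = [[8, 0, 2], [5, -6, 1]]
CA^2 = [[24, -4, 10], [3, -2, 19]]
Observability matrix O = [C; CA; CA^2] = [[2, 1, 0], [3, -2, 3], [8, 0, 2], [5, -6, 1], [24, -4, 10], [3, -2, 19]]
Take the 3×3 submatrix of O formed by rows 1, 2, 3: [[2, 1, 0], [3, -2, 3], [8, 0, 2]]. Its determinant is 2·((-2)·2 - 3·0) - 1·(3·2 - 3·8) + 0·(3·0 - (-2)·8) = 2·(-4) - 1·(-18) + 0·16 = 10 ≠ 0.
So rank(O) ≥ 3; since O has 3 columns, rank(O) = 3.
rank(O) = 3 = n, so the pair (A, C) is completely observable.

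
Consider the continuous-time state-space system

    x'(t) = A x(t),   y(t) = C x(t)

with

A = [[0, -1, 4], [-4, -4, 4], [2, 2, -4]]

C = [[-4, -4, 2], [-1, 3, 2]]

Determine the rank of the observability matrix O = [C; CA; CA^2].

CA = [[20, 24, -40], [-8, -7, 0]]
CA^2 = [[-176, -196, 336], [28, 36, -60]]
Observability matrix O = [C; CA; CA^2] = [[-4, -4, 2], [-1, 3, 2], [20, 24, -40], [-8, -7, 0], [-176, -196, 336], [28, 36, -60]]
Take the 3×3 submatrix of O formed by rows 1, 2, 3: [[-4, -4, 2], [-1, 3, 2], [20, 24, -40]]. Its determinant is (-4)·(3·(-40) - 2·24) - (-4)·((-1)·(-40) - 2·20) + 2·((-1)·24 - 3·20) = (-4)·(-168) - (-4)·0 + 2·(-84) = 504 ≠ 0.
So rank(O) ≥ 3; since O has 3 columns, rank(O) = 3.
rank(O) = 3 = n, so the pair (A, C) is completely observable.

3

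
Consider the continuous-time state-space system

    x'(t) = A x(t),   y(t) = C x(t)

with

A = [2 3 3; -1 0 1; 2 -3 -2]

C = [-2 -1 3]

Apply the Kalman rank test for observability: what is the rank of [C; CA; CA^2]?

CA = [[3, -15, -13]]
CA^2 = [[-5, 48, 20]]
Observability matrix O = [C; CA; CA^2] = [[-2, -1, 3], [3, -15, -13], [-5, 48, 20]]
det(O) = (-2)·((-15)·20 - (-13)·48) - (-1)·(3·20 - (-13)·(-5)) + 3·(3·48 - (-15)·(-5)) = (-2)·324 - (-1)·(-5) + 3·69 = -446 ≠ 0, so rank(O) = 3.
rank(O) = 3 = n, so the pair (A, C) is completely observable.

3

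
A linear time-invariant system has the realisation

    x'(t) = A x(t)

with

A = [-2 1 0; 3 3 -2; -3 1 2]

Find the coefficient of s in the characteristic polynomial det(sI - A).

-5

Expand det(sI - A) for the 3×3 matrix.
p(s) = s^3 - 3s^2 - 5s + 16.
(Check: constant term = det(-A) = (-1)^3 det A = 16; coefficient of s^2 = -tr A = -3.)
The coefficient of s is -5.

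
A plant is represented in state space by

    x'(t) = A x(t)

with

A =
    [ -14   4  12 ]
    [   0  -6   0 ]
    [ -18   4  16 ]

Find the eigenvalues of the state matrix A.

-6, -2, 4

det(sI - A) = s^3 - (tr A)s^2 + (M11 + M22 + M33)s - det A, where Mii is the 2×2 principal minor of A obtained by deleting row i and column i.
tr A = (-14) + (-6) + 16 = -4; M11 = (-6)·16 - 0·4 = -96 - 0 = -96; M22 = (-14)·16 - 12·(-18) = -224 - (-216) = -8; M33 = (-14)·(-6) - 4·0 = 84 - 0 = 84; sum of minors = -20.
det A = (-14)·((-6)·16 - 0·4) - 4·(0·16 - 0·(-18)) + 12·(0·4 - (-6)·(-18)) = (-14)·(-96) - 4·0 + 12·(-108) = 48.
So p(s) = det(sI - A) = s^3 + 4s^2 - 20s - 48.
Rational-root test: any integer root divides -48. Testing small divisors, s = -2 works: p(-2) = -8 + 16 + 40 + (-48) = 0, so (s + 2) is a factor.
Dividing, p(s) = (s + 2)(s^2 + 2s - 24).
Factor s^2 + 2s - 24: two numbers with sum -2 and product -24 are 4 and -6, so s^2 + 2s - 24 = (s - 4)(s + 6).
Hence p(s) = (s - 4) (s + 2) (s + 6), with roots -6, -2, 4.
At least one eigenvalue has non-negative real part, so the system is not asymptotically stable.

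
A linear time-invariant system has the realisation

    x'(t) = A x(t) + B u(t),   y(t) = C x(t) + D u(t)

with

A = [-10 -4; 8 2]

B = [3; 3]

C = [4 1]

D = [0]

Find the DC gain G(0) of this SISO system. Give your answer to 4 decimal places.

-1.5000

G(0) = C(-A)^{-1}B + D = -C A^{-1} B + D.
det A = 12, so A^{-1} = (1/12)·adj(A) = [[1/6, 1/3], [-2/3, -5/6]]
A^{-1} B = [3/2, -9/2]^T
C A^{-1} B = 3/2
G(0) = D - C A^{-1} B = 0 - (3/2) = -3/2 ≈ -1.5000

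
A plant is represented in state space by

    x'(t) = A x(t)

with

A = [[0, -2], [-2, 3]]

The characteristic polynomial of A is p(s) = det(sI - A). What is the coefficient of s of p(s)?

-3

For a 2×2 matrix, det(sI - A) = s^2 - (tr A)s + det A.
tr A = 3, det A = -4.
So p(s) = s^2 - 3s - 4.
The coefficient of s is -3.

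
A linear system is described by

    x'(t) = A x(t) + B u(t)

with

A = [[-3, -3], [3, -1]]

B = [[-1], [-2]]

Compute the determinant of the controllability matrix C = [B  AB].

AB = [[9], [-1]]
Controllability matrix C = [B  AB] = [[-1, 9], [-2, -1]]
det(C) = (-1)·(-1) - 9·(-2) = 1 - (-18) = 19
Since det(C) ≠ 0, rank(C) = 2 and the system is completely controllable.

19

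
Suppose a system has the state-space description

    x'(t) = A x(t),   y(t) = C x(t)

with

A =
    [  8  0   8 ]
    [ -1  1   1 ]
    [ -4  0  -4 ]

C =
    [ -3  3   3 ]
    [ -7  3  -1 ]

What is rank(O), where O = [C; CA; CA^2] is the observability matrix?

CA = [[-39, 3, -33], [-55, 3, -49]]
CA^2 = [[-183, 3, -177], [-247, 3, -241]]
Observability matrix O = [C; CA; CA^2] = [[-3, 3, 3], [-7, 3, -1], [-39, 3, -33], [-55, 3, -49], [-183, 3, -177], [-247, 3, -241]]
The columns c1, c2, c3 of O are linearly dependent: -c1 - 2·c2 + c3 = 0 (check each entry), so rank(O) ≤ 2.
The 2×2 minor from rows 1, 2, columns 1, 2 is (-3)·3 - 3·(-7) = -9 - (-21) = 12 ≠ 0, so rank(O) = 2.
rank(O) = 2 < n = 3, so the pair (A, C) is not completely observable.

2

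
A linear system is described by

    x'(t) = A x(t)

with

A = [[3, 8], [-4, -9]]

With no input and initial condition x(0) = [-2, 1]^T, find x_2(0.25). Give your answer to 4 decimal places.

0.7788

det(sI - A) = s^2 - (tr A)s + det A, with tr A = 3 + (-9) = -6 and det A = 3·(-9) - 8·(-4) = -27 - (-32) = 5.
So p(s) = det(sI - A) = s^2 + 6s + 5.
Factor s^2 + 6s + 5: two numbers with sum -6 and product 5 are -1 and -5, so s^2 + 6s + 5 = (s + 1)(s + 5).
Hence p(s) = (s + 1) (s + 5), with roots -5, -1.
The eigenvalues -5, -1 are distinct and real, so A is diagonalisable and x(t) = e^{At} x(0) = V diag(e^{λ_i t}) V^{-1} x(0), where the columns of V are the eigenvectors.
λ = -5: A - (-5)I = [[8, 8], [-4, -4]]. Row 1 gives 8·v1 + 8·v2 = 0, so take v_1 = [1, -1]^T.
λ = -1: A - (-1)I = [[4, 8], [-4, -8]]. Row 1 gives 4·v1 + 8·v2 = 0, so take v_2 = [2, -1]^T.
V = [v_1 v_2] = [[1, 2], [-1, -1]] has det V = 1, so V^{-1} = adj(V)/det V = [[-1, -2], [1, 1]].
Modal coordinates z(0) = V^{-1} x(0): (-1)·(-2) + (-2)·1 = 0; 1·(-2) + 1·1 = -1; so z(0) = [0, -1]^T.
x_2(t) = Σ_i (v_i)_2 · z_i(0) · e^{λ_i t} (row 2 of V times the modal terms).
x_2(0.25) = (-1)·0·e^{-5·0.25} + (-1)·(-1)·e^{-1·0.25} = 0·0.286505 + 1·0.778801 = 0.7788.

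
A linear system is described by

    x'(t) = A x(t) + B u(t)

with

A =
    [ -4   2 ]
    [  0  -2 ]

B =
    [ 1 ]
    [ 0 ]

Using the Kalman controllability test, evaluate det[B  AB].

0

AB = [[-4], [0]]
Controllability matrix C = [B  AB] = [[1, -4], [0, 0]]
det(C) = 1·0 - (-4)·0 = 0 - 0 = 0
Since det(C) = 0, rank(C) < 2 and the system is not completely controllable.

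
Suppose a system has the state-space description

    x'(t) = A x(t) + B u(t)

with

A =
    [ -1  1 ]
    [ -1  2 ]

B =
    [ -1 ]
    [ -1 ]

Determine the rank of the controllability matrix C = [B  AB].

2

AB = [[0], [-1]]
Controllability matrix C = [B  AB] = [[-1, 0], [-1, -1]]
det(C) = (-1)·(-1) - 0·(-1) = 1 - 0 = 1 ≠ 0, so rank(C) = 2.
rank(C) = 2 = n, so the pair (A, B) is completely controllable.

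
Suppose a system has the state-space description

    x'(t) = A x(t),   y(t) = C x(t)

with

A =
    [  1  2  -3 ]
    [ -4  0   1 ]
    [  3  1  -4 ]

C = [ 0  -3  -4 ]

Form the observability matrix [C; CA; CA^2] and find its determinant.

-3025

CA = [[0, -4, 13]]
CA^2 = [[55, 13, -56]]
Observability matrix O = [C; CA; CA^2] = [[0, -3, -4], [0, -4, 13], [55, 13, -56]]
Expanding along the first row, det(O) = 0·((-4)·(-56) - 13·13) - (-3)·(0·(-56) - 13·55) + (-4)·(0·13 - (-4)·55) = 0·55 - (-3)·(-715) + (-4)·220 = -3025
Since det(O) ≠ 0, rank(O) = 3 and the system is completely observable.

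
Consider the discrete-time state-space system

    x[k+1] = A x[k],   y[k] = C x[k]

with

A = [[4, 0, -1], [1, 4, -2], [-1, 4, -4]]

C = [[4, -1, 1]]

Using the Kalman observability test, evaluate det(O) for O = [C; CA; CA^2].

-400

CA = [[14, 0, -6]]
CA^2 = [[62, -24, 10]]
Observability matrix O = [C; CA; CA^2] = [[4, -1, 1], [14, 0, -6], [62, -24, 10]]
Expanding along the first row, det(O) = 4·(0·10 - (-6)·(-24)) - (-1)·(14·10 - (-6)·62) + 1·(14·(-24) - 0·62) = 4·(-144) - (-1)·512 + 1·(-336) = -400
Since det(O) ≠ 0, rank(O) = 3 and the system is completely observable.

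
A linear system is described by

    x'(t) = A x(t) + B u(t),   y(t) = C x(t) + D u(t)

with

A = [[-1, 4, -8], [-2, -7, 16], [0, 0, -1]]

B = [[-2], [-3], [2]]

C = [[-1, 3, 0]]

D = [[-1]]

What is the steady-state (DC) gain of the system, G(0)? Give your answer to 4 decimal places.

G(0) = C(-A)^{-1}B + D = -C A^{-1} B + D.
det A = -15, so A^{-1} = (1/-15)·adj(A) = [[-7/15, -4/15, -8/15], [2/15, -1/15, -32/15], [0, 0, -1]]
A^{-1} B = [2/3, -13/3, -2]^T
C A^{-1} B = -41/3
G(0) = D - C A^{-1} B = -1 - (-41/3) = 38/3 ≈ 12.6667

12.6667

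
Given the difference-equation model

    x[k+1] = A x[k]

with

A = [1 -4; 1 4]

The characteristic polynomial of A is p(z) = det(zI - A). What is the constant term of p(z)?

8

For a 2×2 matrix, det(zI - A) = z^2 - (tr A)z + det A.
tr A = 5, det A = 8.
So p(z) = z^2 - 5z + 8.
The constant term is 8.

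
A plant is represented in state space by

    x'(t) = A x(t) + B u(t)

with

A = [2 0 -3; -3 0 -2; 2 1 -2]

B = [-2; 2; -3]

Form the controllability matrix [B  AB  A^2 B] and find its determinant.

-403

AB = [[5], [12], [4]]
A^2B = [[-2], [-23], [14]]
Controllability matrix C = [B  AB  A^2B] = [[-2, 5, -2], [2, 12, -23], [-3, 4, 14]]
Expanding along the first row, det(C) = (-2)·(12·14 - (-23)·4) - 5·(2·14 - (-23)·(-3)) + (-2)·(2·4 - 12·(-3)) = (-2)·260 - 5·(-41) + (-2)·44 = -403
Since det(C) ≠ 0, rank(C) = 3 and the system is completely controllable.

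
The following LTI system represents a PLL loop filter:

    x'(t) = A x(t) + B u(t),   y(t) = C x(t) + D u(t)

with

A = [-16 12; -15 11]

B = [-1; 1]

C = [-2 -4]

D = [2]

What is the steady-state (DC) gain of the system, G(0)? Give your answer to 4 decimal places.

-40.5000

G(0) = C(-A)^{-1}B + D = -C A^{-1} B + D.
det A = 4, so A^{-1} = (1/4)·adj(A) = [[11/4, -3], [15/4, -4]]
A^{-1} B = [-23/4, -31/4]^T
C A^{-1} B = 85/2
G(0) = D - C A^{-1} B = 2 - (85/2) = -81/2 ≈ -40.5000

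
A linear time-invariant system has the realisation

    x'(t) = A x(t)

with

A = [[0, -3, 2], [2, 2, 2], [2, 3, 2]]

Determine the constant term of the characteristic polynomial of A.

-4

Expand det(sI - A) for the 3×3 matrix.
p(s) = s^3 - 4s^2 - 4.
(Check: constant term = det(-A) = (-1)^3 det A = -4; coefficient of s^2 = -tr A = -4.)
The constant term is -4.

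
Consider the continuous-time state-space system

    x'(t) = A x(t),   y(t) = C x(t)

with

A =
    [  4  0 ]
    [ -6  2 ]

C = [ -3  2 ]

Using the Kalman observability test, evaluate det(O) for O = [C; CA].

CA = [[-24, 4]]
Observability matrix O = [C; CA] = [[-3, 2], [-24, 4]]
det(O) = (-3)·4 - 2·(-24) = -12 - (-48) = 36
Since det(O) ≠ 0, rank(O) = 2 and the system is completely observable.

36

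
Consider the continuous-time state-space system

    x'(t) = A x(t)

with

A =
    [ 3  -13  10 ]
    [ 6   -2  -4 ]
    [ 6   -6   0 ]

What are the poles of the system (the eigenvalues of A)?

det(sI - A) = s^3 - (tr A)s^2 + (M11 + M22 + M33)s - det A, where Mii is the 2×2 principal minor of A obtained by deleting row i and column i.
tr A = 3 + (-2) + 0 = 1; M11 = (-2)·0 - (-4)·(-6) = 0 - 24 = -24; M22 = 3·0 - 10·6 = 0 - 60 = -60; M33 = 3·(-2) - (-13)·6 = -6 - (-78) = 72; sum of minors = -12.
det A = 3·((-2)·0 - (-4)·(-6)) - (-13)·(6·0 - (-4)·6) + 10·(6·(-6) - (-2)·6) = 3·(-24) - (-13)·24 + 10·(-24) = 0.
So p(s) = det(sI - A) = s^3 - s^2 - 12s.
The constant term is 0, so p(s) = s(s^2 - s - 12).
Factor s^2 - s - 12: two numbers with sum 1 and product -12 are 4 and -3, so s^2 - s - 12 = (s - 4)(s + 3).
Hence p(s) = s (s - 4) (s + 3), with roots -3, 0, 4.
At least one eigenvalue has non-negative real part, so the system is not asymptotically stable.

-3, 0, 4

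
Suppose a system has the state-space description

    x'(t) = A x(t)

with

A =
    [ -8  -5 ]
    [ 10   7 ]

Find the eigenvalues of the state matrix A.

det(sI - A) = s^2 - (tr A)s + det A, with tr A = (-8) + 7 = -1 and det A = (-8)·7 - (-5)·10 = -56 - (-50) = -6.
So p(s) = det(sI - A) = s^2 + s - 6.
Factor s^2 + s - 6: two numbers with sum -1 and product -6 are 2 and -3, so s^2 + s - 6 = (s - 2)(s + 3).
Hence p(s) = (s - 2) (s + 3), with roots -3, 2.
At least one eigenvalue has non-negative real part, so the system is not asymptotically stable.

-3, 2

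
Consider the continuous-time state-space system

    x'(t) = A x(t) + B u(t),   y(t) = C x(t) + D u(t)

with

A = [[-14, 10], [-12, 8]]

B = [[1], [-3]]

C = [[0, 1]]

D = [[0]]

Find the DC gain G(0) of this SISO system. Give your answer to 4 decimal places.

G(0) = C(-A)^{-1}B + D = -C A^{-1} B + D.
det A = 8, so A^{-1} = (1/8)·adj(A) = [[1, -5/4], [3/2, -7/4]]
A^{-1} B = [19/4, 27/4]^T
C A^{-1} B = 27/4
G(0) = D - C A^{-1} B = 0 - (27/4) = -27/4 ≈ -6.7500

-6.7500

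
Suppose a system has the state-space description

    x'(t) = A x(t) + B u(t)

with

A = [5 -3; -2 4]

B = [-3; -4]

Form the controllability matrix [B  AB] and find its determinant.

18

AB = [[-3], [-10]]
Controllability matrix C = [B  AB] = [[-3, -3], [-4, -10]]
det(C) = (-3)·(-10) - (-3)·(-4) = 30 - 12 = 18
Since det(C) ≠ 0, rank(C) = 2 and the system is completely controllable.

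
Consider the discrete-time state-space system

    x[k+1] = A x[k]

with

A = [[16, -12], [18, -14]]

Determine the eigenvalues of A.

-2, 4

det(zI - A) = z^2 - (tr A)z + det A, with tr A = 16 + (-14) = 2 and det A = 16·(-14) - (-12)·18 = -224 - (-216) = -8.
So p(z) = det(zI - A) = z^2 - 2z - 8.
Factor z^2 - 2z - 8: two numbers with sum 2 and product -8 are 4 and -2, so z^2 - 2z - 8 = (z - 4)(z + 2).
Hence p(z) = (z - 4) (z + 2), with roots -2, 4.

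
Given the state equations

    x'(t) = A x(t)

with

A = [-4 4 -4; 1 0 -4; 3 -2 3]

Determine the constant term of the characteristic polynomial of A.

20

Expand det(sI - A) for the 3×3 matrix.
p(s) = s^3 + s^2 - 12s + 20.
(Check: constant term = det(-A) = (-1)^3 det A = 20; coefficient of s^2 = -tr A = 1.)
The constant term is 20.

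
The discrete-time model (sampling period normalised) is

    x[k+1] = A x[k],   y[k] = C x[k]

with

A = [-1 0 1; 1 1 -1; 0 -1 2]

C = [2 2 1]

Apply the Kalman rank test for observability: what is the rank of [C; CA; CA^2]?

3

CA = [[0, 1, 2]]
CA^2 = [[1, -1, 3]]
Observability matrix O = [C; CA; CA^2] = [[2, 2, 1], [0, 1, 2], [1, -1, 3]]
det(O) = 2·(1·3 - 2·(-1)) - 2·(0·3 - 2·1) + 1·(0·(-1) - 1·1) = 2·5 - 2·(-2) + 1·(-1) = 13 ≠ 0, so rank(O) = 3.
rank(O) = 3 = n, so the pair (A, C) is completely observable.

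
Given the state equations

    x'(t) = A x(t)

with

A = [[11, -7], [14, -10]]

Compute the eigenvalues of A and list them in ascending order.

-3, 4

det(sI - A) = s^2 - (tr A)s + det A, with tr A = 11 + (-10) = 1 and det A = 11·(-10) - (-7)·14 = -110 - (-98) = -12.
So p(s) = det(sI - A) = s^2 - s - 12.
Factor s^2 - s - 12: two numbers with sum 1 and product -12 are 4 and -3, so s^2 - s - 12 = (s - 4)(s + 3).
Hence p(s) = (s - 4) (s + 3), with roots -3, 4.
At least one eigenvalue has non-negative real part, so the system is not asymptotically stable.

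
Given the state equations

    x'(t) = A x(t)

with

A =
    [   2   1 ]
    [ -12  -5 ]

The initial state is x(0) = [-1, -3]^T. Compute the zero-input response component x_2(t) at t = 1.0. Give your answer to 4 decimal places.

4.4774

det(sI - A) = s^2 - (tr A)s + det A, with tr A = 2 + (-5) = -3 and det A = 2·(-5) - 1·(-12) = -10 - (-12) = 2.
So p(s) = det(sI - A) = s^2 + 3s + 2.
Factor s^2 + 3s + 2: two numbers with sum -3 and product 2 are -1 and -2, so s^2 + 3s + 2 = (s + 1)(s + 2).
Hence p(s) = (s + 1) (s + 2), with roots -2, -1.
The eigenvalues -2, -1 are distinct and real, so A is diagonalisable and x(t) = e^{At} x(0) = V diag(e^{λ_i t}) V^{-1} x(0), where the columns of V are the eigenvectors.
λ = -2: A - (-2)I = [[4, 1], [-12, -3]]. Row 1 gives 4·v1 + 1·v2 = 0, so take v_1 = [1, -4]^T.
λ = -1: A - (-1)I = [[3, 1], [-12, -4]]. Row 1 gives 3·v1 + 1·v2 = 0, so take v_2 = [1, -3]^T.
V = [v_1 v_2] = [[1, 1], [-4, -3]] has det V = 1, so V^{-1} = adj(V)/det V = [[-3, -1], [4, 1]].
Modal coordinates z(0) = V^{-1} x(0): (-3)·(-1) + (-1)·(-3) = 6; 4·(-1) + 1·(-3) = -7; so z(0) = [6, -7]^T.
x_2(t) = Σ_i (v_i)_2 · z_i(0) · e^{λ_i t} (row 2 of V times the modal terms).
x_2(1.0) = (-4)·6·e^{-2·1.0} + (-3)·(-7)·e^{-1·1.0} = (-24)·0.135335 + 21·0.367879 = 4.4774.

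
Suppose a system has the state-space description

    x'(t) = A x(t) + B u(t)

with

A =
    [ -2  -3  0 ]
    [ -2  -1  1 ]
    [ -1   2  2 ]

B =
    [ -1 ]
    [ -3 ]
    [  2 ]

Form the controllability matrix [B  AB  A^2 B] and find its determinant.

-131

AB = [[11], [7], [-1]]
A^2B = [[-43], [-30], [1]]
Controllability matrix C = [B  AB  A^2B] = [[-1, 11, -43], [-3, 7, -30], [2, -1, 1]]
Expanding along the first row, det(C) = (-1)·(7·1 - (-30)·(-1)) - 11·((-3)·1 - (-30)·2) + (-43)·((-3)·(-1) - 7·2) = (-1)·(-23) - 11·57 + (-43)·(-11) = -131
Since det(C) ≠ 0, rank(C) = 3 and the system is completely controllable.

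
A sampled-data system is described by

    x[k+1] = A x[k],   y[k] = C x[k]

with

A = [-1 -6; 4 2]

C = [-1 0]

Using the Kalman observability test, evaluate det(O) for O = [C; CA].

-6

CA = [[1, 6]]
Observability matrix O = [C; CA] = [[-1, 0], [1, 6]]
det(O) = (-1)·6 - 0·1 = -6 - 0 = -6
Since det(O) ≠ 0, rank(O) = 2 and the system is completely observable.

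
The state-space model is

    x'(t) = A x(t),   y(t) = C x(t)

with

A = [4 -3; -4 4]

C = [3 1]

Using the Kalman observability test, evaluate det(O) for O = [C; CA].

CA = [[8, -5]]
Observability matrix O = [C; CA] = [[3, 1], [8, -5]]
det(O) = 3·(-5) - 1·8 = -15 - 8 = -23
Since det(O) ≠ 0, rank(O) = 2 and the system is completely observable.

-23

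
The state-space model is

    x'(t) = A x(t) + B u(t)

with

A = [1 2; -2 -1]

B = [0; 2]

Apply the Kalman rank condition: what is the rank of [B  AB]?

AB = [[4], [-2]]
Controllability matrix C = [B  AB] = [[0, 4], [2, -2]]
det(C) = 0·(-2) - 4·2 = 0 - 8 = -8 ≠ 0, so rank(C) = 2.
rank(C) = 2 = n, so the pair (A, B) is completely controllable.

2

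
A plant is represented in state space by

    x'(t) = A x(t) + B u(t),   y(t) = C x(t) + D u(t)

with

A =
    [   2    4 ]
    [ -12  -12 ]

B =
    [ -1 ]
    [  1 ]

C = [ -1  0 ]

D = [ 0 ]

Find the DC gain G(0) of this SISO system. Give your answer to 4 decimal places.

G(0) = C(-A)^{-1}B + D = -C A^{-1} B + D.
det A = 24, so A^{-1} = (1/24)·adj(A) = [[-1/2, -1/6], [1/2, 1/12]]
A^{-1} B = [1/3, -5/12]^T
C A^{-1} B = -1/3
G(0) = D - C A^{-1} B = 0 - (-1/3) = 1/3 ≈ 0.3333

0.3333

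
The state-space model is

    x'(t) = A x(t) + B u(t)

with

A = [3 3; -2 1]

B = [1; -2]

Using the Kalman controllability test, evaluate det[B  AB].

-10

AB = [[-3], [-4]]
Controllability matrix C = [B  AB] = [[1, -3], [-2, -4]]
det(C) = 1·(-4) - (-3)·(-2) = -4 - 6 = -10
Since det(C) ≠ 0, rank(C) = 2 and the system is completely controllable.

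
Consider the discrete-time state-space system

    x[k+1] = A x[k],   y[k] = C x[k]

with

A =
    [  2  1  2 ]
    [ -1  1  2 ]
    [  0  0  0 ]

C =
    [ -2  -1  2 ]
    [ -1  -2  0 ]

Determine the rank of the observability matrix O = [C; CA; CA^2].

3

CA = [[-3, -3, -6], [0, -3, -6]]
CA^2 = [[-3, -6, -12], [3, -3, -6]]
Observability matrix O = [C; CA; CA^2] = [[-2, -1, 2], [-1, -2, 0], [-3, -3, -6], [0, -3, -6], [-3, -6, -12], [3, -3, -6]]
Take the 3×3 submatrix of O formed by rows 1, 2, 3: [[-2, -1, 2], [-1, -2, 0], [-3, -3, -6]]. Its determinant is (-2)·((-2)·(-6) - 0·(-3)) - (-1)·((-1)·(-6) - 0·(-3)) + 2·((-1)·(-3) - (-2)·(-3)) = (-2)·12 - (-1)·6 + 2·(-3) = -24 ≠ 0.
So rank(O) ≥ 3; since O has 3 columns, rank(O) = 3.
rank(O) = 3 = n, so the pair (A, C) is completely observable.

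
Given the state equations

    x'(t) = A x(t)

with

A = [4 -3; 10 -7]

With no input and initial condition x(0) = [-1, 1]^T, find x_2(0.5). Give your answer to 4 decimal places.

det(sI - A) = s^2 - (tr A)s + det A, with tr A = 4 + (-7) = -3 and det A = 4·(-7) - (-3)·10 = -28 - (-30) = 2.
So p(s) = det(sI - A) = s^2 + 3s + 2.
Factor s^2 + 3s + 2: two numbers with sum -3 and product 2 are -1 and -2, so s^2 + 3s + 2 = (s + 1)(s + 2).
Hence p(s) = (s + 1) (s + 2), with roots -2, -1.
The eigenvalues -2, -1 are distinct and real, so A is diagonalisable and x(t) = e^{At} x(0) = V diag(e^{λ_i t}) V^{-1} x(0), where the columns of V are the eigenvectors.
λ = -2: A - (-2)I = [[6, -3], [10, -5]]. Row 1 gives 6·v1 + (-3)·v2 = 0, so take v_1 = [1, 2]^T.
λ = -1: A - (-1)I = [[5, -3], [10, -6]]. Row 1 gives 5·v1 + (-3)·v2 = 0, so take v_2 = [-3, -5]^T.
V = [v_1 v_2] = [[1, -3], [2, -5]] has det V = 1, so V^{-1} = adj(V)/det V = [[-5, 3], [-2, 1]].
Modal coordinates z(0) = V^{-1} x(0): (-5)·(-1) + 3·1 = 8; (-2)·(-1) + 1·1 = 3; so z(0) = [8, 3]^T.
x_2(t) = Σ_i (v_i)_2 · z_i(0) · e^{λ_i t} (row 2 of V times the modal terms).
x_2(0.5) = 2·8·e^{-2·0.5} + (-5)·3·e^{-1·0.5} = 16·0.367879 + (-15)·0.606531 = -3.2119.

-3.2119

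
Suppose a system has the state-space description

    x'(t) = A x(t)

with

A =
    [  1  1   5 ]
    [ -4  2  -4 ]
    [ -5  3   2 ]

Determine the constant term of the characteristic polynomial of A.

-34

Expand det(sI - A) for the 3×3 matrix.
p(s) = s^3 - 5s^2 + 49s - 34.
(Check: constant term = det(-A) = (-1)^3 det A = -34; coefficient of s^2 = -tr A = -5.)
The constant term is -34.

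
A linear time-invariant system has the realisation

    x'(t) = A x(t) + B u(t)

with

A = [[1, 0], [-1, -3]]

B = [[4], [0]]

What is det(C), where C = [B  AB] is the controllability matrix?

AB = [[4], [-4]]
Controllability matrix C = [B  AB] = [[4, 4], [0, -4]]
det(C) = 4·(-4) - 4·0 = -16 - 0 = -16
Since det(C) ≠ 0, rank(C) = 2 and the system is completely controllable.

-16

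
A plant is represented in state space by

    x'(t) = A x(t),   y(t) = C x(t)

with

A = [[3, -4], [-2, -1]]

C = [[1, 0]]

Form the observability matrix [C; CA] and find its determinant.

CA = [[3, -4]]
Observability matrix O = [C; CA] = [[1, 0], [3, -4]]
det(O) = 1·(-4) - 0·3 = -4 - 0 = -4
Since det(O) ≠ 0, rank(O) = 2 and the system is completely observable.

-4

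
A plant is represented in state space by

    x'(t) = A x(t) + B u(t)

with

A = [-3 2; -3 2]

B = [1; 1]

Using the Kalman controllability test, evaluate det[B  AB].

AB = [[-1], [-1]]
Controllability matrix C = [B  AB] = [[1, -1], [1, -1]]
det(C) = 1·(-1) - (-1)·1 = -1 - (-1) = 0
Since det(C) = 0, rank(C) < 2 and the system is not completely controllable.

0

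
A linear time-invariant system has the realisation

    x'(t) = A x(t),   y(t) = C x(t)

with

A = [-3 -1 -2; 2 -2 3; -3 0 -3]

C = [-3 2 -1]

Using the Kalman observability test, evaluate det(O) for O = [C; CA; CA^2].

-841

CA = [[16, -1, 15]]
CA^2 = [[-95, -14, -80]]
Observability matrix O = [C; CA; CA^2] = [[-3, 2, -1], [16, -1, 15], [-95, -14, -80]]
Expanding along the first row, det(O) = (-3)·((-1)·(-80) - 15·(-14)) - 2·(16·(-80) - 15·(-95)) + (-1)·(16·(-14) - (-1)·(-95)) = (-3)·290 - 2·145 + (-1)·(-319) = -841
Since det(O) ≠ 0, rank(O) = 3 and the system is completely observable.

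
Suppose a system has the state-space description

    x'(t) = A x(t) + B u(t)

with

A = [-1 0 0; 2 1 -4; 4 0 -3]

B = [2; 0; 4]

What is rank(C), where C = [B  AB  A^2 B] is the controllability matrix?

AB = [[-2], [-12], [-4]]
A^2B = [[2], [0], [4]]
Controllability matrix C = [B  AB  A^2B] = [[2, -2, 2], [0, -12, 0], [4, -4, 4]]
The rows r1, r2, r3 of C are linearly dependent: -2·r1 + r3 = 0 (check each entry), so rank(C) ≤ 2.
The 2×2 minor from rows 1, 2, columns 1, 2 is 2·(-12) - (-2)·0 = -24 - 0 = -24 ≠ 0, so rank(C) = 2.
rank(C) = 2 < n = 3, so the pair (A, B) is not completely controllable.

2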